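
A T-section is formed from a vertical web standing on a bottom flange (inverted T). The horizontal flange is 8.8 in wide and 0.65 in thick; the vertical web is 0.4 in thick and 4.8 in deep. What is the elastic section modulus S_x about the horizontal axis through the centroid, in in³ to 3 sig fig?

Decompose the section into non-overlapping parts with the origin at the bottom-left of its bounding rectangle.
Flange: 8.8 × 0.65, A = 5.72 in², y = 0.325 in, Ī = 0.20139 in⁴.
Web: 0.4 × 4.8, A = 1.92 in², y = 3.05 in, Ī = 3.6864 in⁴.
Centroid: ȳ = ΣA·y / ΣA = 1.0098 in.
Transfer each piece to the horizontal axis through the centroid using Ī + A·d² with d = y − 1.0098:
  flange: d = -0.68482 in → contributes +2.8839 in⁴
  web: d = 2.0402 in → contributes +11.678 in⁴
Total I = 14.562 in⁴.
Extreme fibre distance c = 4.4402 in; S = I/c = 3.2796 in³.

S_x ≈ 3.28 in³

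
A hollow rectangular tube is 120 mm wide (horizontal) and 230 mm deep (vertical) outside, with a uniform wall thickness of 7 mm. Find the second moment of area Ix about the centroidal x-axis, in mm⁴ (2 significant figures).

Ix ≈ 3.3 × 10⁷ mm⁴

Break the section into simple shapes (no overlaps), measuring from the bottom-left corner of the bounding box.
Outer rectangle: 120 × 230, A = 27 600 mm², y = 115 mm, Ī = 121 670 000 mm⁴.
Inner void (subtracted): 106 × 216, A = 22 896 mm², y = 115 mm, Ī = 89 019 648 mm⁴.
By symmetry the centroid is at mid-height, ȳ = 115 mm.
All pieces are centred on the centroidal x-axis, so I = ΣĪ (holes subtracted) = 32 650 352 mm⁴.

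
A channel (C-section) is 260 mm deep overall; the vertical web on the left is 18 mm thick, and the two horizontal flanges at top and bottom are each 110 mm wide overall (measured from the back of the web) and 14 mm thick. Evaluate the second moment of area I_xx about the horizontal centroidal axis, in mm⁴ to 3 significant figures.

Decompose the section into non-overlapping parts with the origin at the bottom-left of its bounding rectangle.
Web: 18 × 260, A = 4 680 mm², y = 130 mm, Ī = 26 364 000 mm⁴.
Top flange (beyond web): 92 × 14, A = 1 288 mm², y = 253 mm, Ī = 21 037 mm⁴.
Bottom flange (beyond web): 92 × 14, A = 1 288 mm², y = 7 mm, Ī = 21 037 mm⁴.
By symmetry the centroid is at mid-height, ȳ = 130 mm.
Transfer each piece to the horizontal centroidal axis using Ī + A·d² with d = y − 130:
  web: d = 0 mm → contributes +26 364 000 mm⁴
  top flange (beyond web): d = 123 mm → contributes +19 507 189 mm⁴
  bottom flange (beyond web): d = -123 mm → contributes +19 507 189 mm⁴
Total I = 65 378 379 mm⁴.

I_xx ≈ 6.54 × 10⁷ mm⁴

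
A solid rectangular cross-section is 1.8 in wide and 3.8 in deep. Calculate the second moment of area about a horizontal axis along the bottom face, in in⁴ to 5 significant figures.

The section: 1.8 × 3.8, A = 6.84 in², y = 1.9 in, Ī = 8.2308 in⁴.
Transfer it to the bottom edge using Ī + A·d² with d = y − 0:
  the section: d = 1.9 in → contributes +32.9232 in⁴
Total I = 32.9232 in⁴.

I_base ≈ 32.923 in⁴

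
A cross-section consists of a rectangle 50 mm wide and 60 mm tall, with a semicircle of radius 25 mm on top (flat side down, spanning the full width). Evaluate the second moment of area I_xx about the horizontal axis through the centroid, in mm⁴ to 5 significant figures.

Break the section into simple shapes (no overlaps), measuring from the bottom-left corner of the bounding box.
Rectangular body: 50 × 60, A = 3 000 mm², y = 30 mm, Ī = 900 000 mm⁴.
Semicircular cap: semicircle r = 25, A = 981.7477 mm², y = 70.61033 mm, Ī = 42873.81 mm⁴.
Centroid: ȳ = ΣA·y / ΣA = 40.01296 mm.
Transfer each piece to the horizontal axis through the centroid using Ī + A·d² with d = y − 40.01296:
  rectangular body: d = -10.01296 mm → contributes +1 200 778 mm⁴
  semicircular cap: d = 30.59737 mm → contributes +961984.8 mm⁴
Total I = 2 162 763 mm⁴.

I_xx ≈ 2.1628 × 10⁶ mm⁴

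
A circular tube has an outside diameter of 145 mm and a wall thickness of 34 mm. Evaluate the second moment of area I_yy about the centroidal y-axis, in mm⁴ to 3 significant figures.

I_yy ≈ 2.00 × 10⁷ mm⁴

Treat the section as a set of non-overlapping primitives; coordinates are from the bounding-box lower-left.
Outer circle: ⌀145, A = 16 513 mm², x = 72.5 mm, Ī = 21 699 109 mm⁴.
Bore (subtracted): ⌀77, A = 4656.6 mm², x = 72.5 mm, Ī = 1 725 571 mm⁴.
By symmetry the centroid is at mid-width, x̄ = 72.5 mm.
All pieces are centred on the centroidal y-axis, so I = ΣĪ (holes subtracted) = 19 973 538 mm⁴.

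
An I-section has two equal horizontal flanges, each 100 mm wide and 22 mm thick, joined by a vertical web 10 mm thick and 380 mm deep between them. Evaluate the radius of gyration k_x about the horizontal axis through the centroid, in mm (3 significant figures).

k_x ≈ 165 mm

Treat the section as a set of non-overlapping primitives; coordinates are from the bounding-box lower-left.
Bottom flange: 100 × 22, A = 2 200 mm², y = 11 mm, Ī = 88 733 mm⁴.
Web: 10 × 380, A = 3 800 mm², y = 212 mm, Ī = 45 726 667 mm⁴.
Top flange: 100 × 22, A = 2 200 mm², y = 413 mm, Ī = 88 733 mm⁴.
By symmetry the centroid is at mid-height, ȳ = 212 mm.
Transfer each piece to the horizontal axis through the centroid using Ī + A·d² with d = y − 212:
  bottom flange: d = -201 mm → contributes +88 970 933 mm⁴
  web: d = 0 mm → contributes +45 726 667 mm⁴
  top flange: d = 201 mm → contributes +88 970 933 mm⁴
Total I = 223 668 533 mm⁴.
Radius of gyration: k = √(I/A) = √(223 668 533 / 8 200) = 165.16 mm.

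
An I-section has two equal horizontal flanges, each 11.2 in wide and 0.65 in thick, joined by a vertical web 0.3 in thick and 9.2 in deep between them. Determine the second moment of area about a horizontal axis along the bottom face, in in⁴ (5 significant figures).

I_base ≈ 850.52 in⁴

Treat the section as a set of non-overlapping primitives; coordinates are from the bounding-box lower-left.
Bottom flange: 11.2 × 0.65, A = 7.28 in², y = 0.325 in, Ī = 0.2563167 in⁴.
Web: 0.3 × 9.2, A = 2.76 in², y = 5.25 in, Ī = 19.4672 in⁴.
Top flange: 11.2 × 0.65, A = 7.28 in², y = 10.175 in, Ī = 0.2563167 in⁴.
Transfer each piece to the base of the section using Ī + A·d² with d = y − 0:
  bottom flange: d = 0.325 in → contributes +1.025267 in⁴
  web: d = 5.25 in → contributes +95.5397 in⁴
  top flange: d = 10.175 in → contributes +753.9593 in⁴
Total I = 850.5242 in⁴.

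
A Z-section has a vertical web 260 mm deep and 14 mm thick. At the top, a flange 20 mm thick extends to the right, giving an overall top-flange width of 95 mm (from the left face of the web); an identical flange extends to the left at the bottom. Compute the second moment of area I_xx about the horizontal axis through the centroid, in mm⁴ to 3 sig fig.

Treat the section as a set of non-overlapping primitives; coordinates are from the bounding-box lower-left.
Web: 14 × 260, A = 3 640 mm², y = 130 mm, Ī = 20 505 333 mm⁴.
Top flange (beyond web): 81 × 20, A = 1 620 mm², y = 250 mm, Ī = 54 000 mm⁴.
Bottom flange (beyond web): 81 × 20, A = 1 620 mm², y = 10 mm, Ī = 54 000 mm⁴.
Centroid: ȳ = ΣA·y / ΣA = 130 mm.
Transfer each piece to the horizontal axis through the centroid using Ī + A·d² with d = y − 130:
  web: d = 0 mm → contributes +20 505 333 mm⁴
  top flange (beyond web): d = 120 mm → contributes +23 382 000 mm⁴
  bottom flange (beyond web): d = -120 mm → contributes +23 382 000 mm⁴
Total I = 67 269 333 mm⁴.

I_xx ≈ 6.73 × 10⁷ mm⁴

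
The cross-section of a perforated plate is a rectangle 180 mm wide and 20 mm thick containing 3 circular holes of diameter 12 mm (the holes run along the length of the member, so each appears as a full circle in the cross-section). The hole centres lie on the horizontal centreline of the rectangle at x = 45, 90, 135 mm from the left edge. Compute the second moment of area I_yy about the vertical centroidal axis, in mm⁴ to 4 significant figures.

Break the section into simple shapes (no overlaps), measuring from the bottom-left corner of the bounding box.
Plate: 180 × 20, A = 3 600 mm², x = 90 mm, Ī = 9 720 000 mm⁴.
Hole 1 (subtracted): ⌀12, A = 113.097 mm², x = 45 mm, Ī = 1017.88 mm⁴.
Hole 2 (subtracted): ⌀12, A = 113.097 mm², x = 90 mm, Ī = 1017.88 mm⁴.
Hole 3 (subtracted): ⌀12, A = 113.097 mm², x = 135 mm, Ī = 1017.88 mm⁴.
By symmetry the centroid is at mid-width, x̄ = 90 mm.
Transfer each piece to the vertical centroidal axis using Ī + A·d² with d = x − 90:
  plate: d = 0 mm → contributes +9 720 000 mm⁴
  hole 1: d = -45 mm → contributes −230 040 mm⁴
  hole 2: d = 0 mm → contributes −1017.88 mm⁴
  hole 3: d = 45 mm → contributes −230 040 mm⁴
Total I = 9 258 902 mm⁴.

I_yy ≈ 9.259 × 10⁶ mm⁴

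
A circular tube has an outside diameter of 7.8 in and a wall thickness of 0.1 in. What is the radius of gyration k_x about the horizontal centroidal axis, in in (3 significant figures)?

k_x ≈ 2.72 in

Treat the section as a set of non-overlapping primitives; coordinates are from the bounding-box lower-left.
Outer circle: ⌀7.8, A = 47.784 in², y = 3.9 in, Ī = 181.7 in⁴.
Bore (subtracted): ⌀7.6, A = 45.365 in², y = 3.9 in, Ī = 163.77 in⁴.
By symmetry the centroid is at mid-height, ȳ = 3.9 in.
All pieces are centred on the horizontal centroidal axis, so I = ΣĪ (holes subtracted) = 17.931 in⁴.
Radius of gyration: k = √(I/A) = √(17.931 / 2.419) = 2.7226 in.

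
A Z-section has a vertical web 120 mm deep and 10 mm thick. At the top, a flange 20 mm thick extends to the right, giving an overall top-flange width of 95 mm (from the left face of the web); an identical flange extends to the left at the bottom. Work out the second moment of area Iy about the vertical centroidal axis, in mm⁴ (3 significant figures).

Iy ≈ 9.73 × 10⁶ mm⁴

Decompose the section into non-overlapping parts with the origin at the bottom-left of its bounding rectangle.
Web: 10 × 120, A = 1 200 mm², x = 90 mm, Ī = 10 000 mm⁴.
Top flange (beyond web): 85 × 20, A = 1 700 mm², x = 137.5 mm, Ī = 1 023 542 mm⁴.
Bottom flange (beyond web): 85 × 20, A = 1 700 mm², x = 42.5 mm, Ī = 1 023 542 mm⁴.
Centroid: x̄ = ΣA·x / ΣA = 90 mm.
Transfer each piece to the vertical centroidal axis using Ī + A·d² with d = x − 90:
  web: d = 0 mm → contributes +10 000 mm⁴
  top flange (beyond web): d = 47.5 mm → contributes +4 859 167 mm⁴
  bottom flange (beyond web): d = -47.5 mm → contributes +4 859 167 mm⁴
Total I = 9 728 333 mm⁴.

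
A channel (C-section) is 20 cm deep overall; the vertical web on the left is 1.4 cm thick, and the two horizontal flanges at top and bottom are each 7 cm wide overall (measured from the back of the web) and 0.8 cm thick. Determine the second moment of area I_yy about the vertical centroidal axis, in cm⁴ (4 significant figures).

I_yy ≈ 111.1 cm⁴

Break the section into simple shapes (no overlaps), measuring from the bottom-left corner of the bounding box.
Web: 1.4 × 20, A = 28 cm², x = 0.7 cm, Ī = 4.57333 cm⁴.
Top flange (beyond web): 5.6 × 0.8, A = 4.48 cm², x = 4.2 cm, Ī = 11.7077 cm⁴.
Bottom flange (beyond web): 5.6 × 0.8, A = 4.48 cm², x = 4.2 cm, Ī = 11.7077 cm⁴.
Centroid: x̄ = ΣA·x / ΣA = 1.54848 cm.
Transfer each piece to the vertical centroidal axis using Ī + A·d² with d = x − 1.54848:
  web: d = -0.848485 cm → contributes +24.7313 cm⁴
  top flange (beyond web): d = 2.65152 cm → contributes +43.2045 cm⁴
  bottom flange (beyond web): d = 2.65152 cm → contributes +43.2045 cm⁴
Total I = 111.14 cm⁴.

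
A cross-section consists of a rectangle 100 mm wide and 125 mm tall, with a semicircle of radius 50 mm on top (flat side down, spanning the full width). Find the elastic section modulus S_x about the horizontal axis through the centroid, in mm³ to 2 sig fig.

S_x ≈ 4.1 × 10⁵ mm³

Break the section into simple shapes (no overlaps), measuring from the bottom-left corner of the bounding box.
Rectangular body: 100 × 125, A = 12 500 mm², y = 62.5 mm, Ī = 16 276 042 mm⁴.
Semicircular cap: semicircle r = 50, A = 3 927 mm², y = 146.2 mm, Ī = 685 981 mm⁴.
Centroid: ȳ = ΣA·y / ΣA = 82.51 mm.
Transfer each piece to the horizontal axis through the centroid using Ī + A·d² with d = y − 82.51:
  rectangular body: d = -20.01 mm → contributes +21 283 058 mm⁴
  semicircular cap: d = 63.71 mm → contributes +16 623 810 mm⁴
Total I = 37 906 868 mm⁴.
Extreme fibre distance c = 92.49 mm; S = I/c = 409 866 mm³.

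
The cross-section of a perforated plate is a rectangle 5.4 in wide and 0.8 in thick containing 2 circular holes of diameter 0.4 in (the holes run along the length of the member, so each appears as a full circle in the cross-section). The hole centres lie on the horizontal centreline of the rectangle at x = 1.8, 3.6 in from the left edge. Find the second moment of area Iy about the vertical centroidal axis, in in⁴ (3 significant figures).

Split into non-overlapping primitives; take the origin at the lower-left of the bounding box.
Plate: 5.4 × 0.8, A = 4.32 in², x = 2.7 in, Ī = 10.498 in⁴.
Hole 1 (subtracted): ⌀0.4, A = 0.12566 in², x = 1.8 in, Ī = 0.0012566 in⁴.
Hole 2 (subtracted): ⌀0.4, A = 0.12566 in², x = 3.6 in, Ī = 0.0012566 in⁴.
By symmetry the centroid is at mid-width, x̄ = 2.7 in.
Transfer each piece to the vertical centroidal axis using Ī + A·d² with d = x − 2.7:
  plate: d = 0 in → contributes +10.498 in⁴
  hole 1: d = -0.9 in → contributes −0.10304 in⁴
  hole 2: d = 0.9 in → contributes −0.10304 in⁴
Total I = 10.292 in⁴.

Iy ≈ 10.3 in⁴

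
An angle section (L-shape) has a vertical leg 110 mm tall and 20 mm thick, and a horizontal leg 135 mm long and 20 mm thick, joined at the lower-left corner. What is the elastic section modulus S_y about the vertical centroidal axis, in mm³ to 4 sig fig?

Split into non-overlapping primitives; take the origin at the lower-left of the bounding box.
Vertical leg: 20 × 110, A = 2 200 mm², x = 10 mm, Ī = 73333.3 mm⁴.
Horizontal leg (remainder): 115 × 20, A = 2 300 mm², x = 77.5 mm, Ī = 2 534 792 mm⁴.
Centroid: x̄ = ΣA·x / ΣA = 44.5 mm.
Transfer each piece to the vertical centroidal axis using Ī + A·d² with d = x − 44.5:
  vertical leg: d = -34.5 mm → contributes +2 691 883 mm⁴
  horizontal leg (remainder): d = 33 mm → contributes +5 039 492 mm⁴
Total I = 7 731 375 mm⁴.
Extreme fibre distance c = 90.5 mm; S = I/c = 85429.6 mm³.

S_y ≈ 8.543 × 10⁴ mm³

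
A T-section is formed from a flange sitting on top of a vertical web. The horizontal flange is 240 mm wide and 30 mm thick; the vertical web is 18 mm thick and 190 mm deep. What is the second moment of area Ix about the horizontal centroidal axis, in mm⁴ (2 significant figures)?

Break the section into simple shapes (no overlaps), measuring from the bottom-left corner of the bounding box.
Flange: 240 × 30, A = 7 200 mm², y = 205 mm, Ī = 540 000 mm⁴.
Web: 18 × 190, A = 3 420 mm², y = 95 mm, Ī = 10 288 500 mm⁴.
Centroid: ȳ = ΣA·y / ΣA = 169.6 mm.
Transfer each piece to the horizontal centroidal axis using Ī + A·d² with d = y − 169.6:
  flange: d = 35.42 mm → contributes +9 574 852 mm⁴
  web: d = -74.58 mm → contributes +29 309 241 mm⁴
Total I = 38 884 093 mm⁴.

Ix ≈ 3.9 × 10⁷ mm⁴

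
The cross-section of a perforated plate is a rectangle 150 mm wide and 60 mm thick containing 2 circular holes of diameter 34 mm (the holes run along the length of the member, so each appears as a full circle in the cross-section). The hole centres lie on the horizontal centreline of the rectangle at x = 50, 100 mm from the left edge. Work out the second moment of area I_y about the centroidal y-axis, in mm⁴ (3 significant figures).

Split into non-overlapping primitives; take the origin at the lower-left of the bounding box.
Plate: 150 × 60, A = 9 000 mm², x = 75 mm, Ī = 16 875 000 mm⁴.
Hole 1 (subtracted): ⌀34, A = 907.92 mm², x = 50 mm, Ī = 65 597 mm⁴.
Hole 2 (subtracted): ⌀34, A = 907.92 mm², x = 100 mm, Ī = 65 597 mm⁴.
By symmetry the centroid is at mid-width, x̄ = 75 mm.
Transfer each piece to the centroidal y-axis using Ī + A·d² with d = x − 75:
  plate: d = 0 mm → contributes +16 875 000 mm⁴
  hole 1: d = -25 mm → contributes −633 047 mm⁴
  hole 2: d = 25 mm → contributes −633 047 mm⁴
Total I = 15 608 905 mm⁴.

I_y ≈ 1.56 × 10⁷ mm⁴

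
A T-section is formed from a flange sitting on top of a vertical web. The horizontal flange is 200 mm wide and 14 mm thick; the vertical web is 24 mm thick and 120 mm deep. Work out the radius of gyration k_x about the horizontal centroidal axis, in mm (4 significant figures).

k_x ≈ 41.70 mm

Decompose the section into non-overlapping parts with the origin at the bottom-left of its bounding rectangle.
Flange: 200 × 14, A = 2 800 mm², y = 127 mm, Ī = 45733.3 mm⁴.
Web: 24 × 120, A = 2 880 mm², y = 60 mm, Ī = 3 456 000 mm⁴.
Centroid: ȳ = ΣA·y / ΣA = 93.0282 mm.
Transfer each piece to the horizontal centroidal axis using Ī + A·d² with d = y − 93.0282:
  flange: d = 33.9718 mm → contributes +3 277 172 mm⁴
  web: d = -33.0282 mm → contributes +6 597 677 mm⁴
Total I = 9 874 849 mm⁴.
Radius of gyration: k = √(I/A) = √(9 874 849 / 5 680) = 41.6957 mm.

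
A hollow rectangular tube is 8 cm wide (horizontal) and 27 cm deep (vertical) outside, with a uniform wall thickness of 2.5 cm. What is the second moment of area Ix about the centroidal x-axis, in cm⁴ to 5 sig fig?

Ix ≈ 1.0460 × 10⁴ cm⁴

Split into non-overlapping primitives; take the origin at the lower-left of the bounding box.
Outer rectangle: 8 × 27, A = 216 cm², y = 13.5 cm, Ī = 13 122 cm⁴.
Inner void (subtracted): 3 × 22, A = 66 cm², y = 13.5 cm, Ī = 2 662 cm⁴.
By symmetry the centroid is at mid-height, ȳ = 13.5 cm.
All pieces are centred on the centroidal x-axis, so I = ΣĪ (holes subtracted) = 10 460 cm⁴.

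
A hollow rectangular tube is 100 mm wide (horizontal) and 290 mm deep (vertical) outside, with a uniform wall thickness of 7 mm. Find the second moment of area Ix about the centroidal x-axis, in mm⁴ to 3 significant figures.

Break the section into simple shapes (no overlaps), measuring from the bottom-left corner of the bounding box.
Outer rectangle: 100 × 290, A = 29 000 mm², y = 145 mm, Ī = 203 241 667 mm⁴.
Inner void (subtracted): 86 × 276, A = 23 736 mm², y = 145 mm, Ī = 150 676 128 mm⁴.
By symmetry the centroid is at mid-height, ȳ = 145 mm.
All pieces are centred on the centroidal x-axis, so I = ΣĪ (holes subtracted) = 52 565 539 mm⁴.

Ix ≈ 5.26 × 10⁷ mm⁴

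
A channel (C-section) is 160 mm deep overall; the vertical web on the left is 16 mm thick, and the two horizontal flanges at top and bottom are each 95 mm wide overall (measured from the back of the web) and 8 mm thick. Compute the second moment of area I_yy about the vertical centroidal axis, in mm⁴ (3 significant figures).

Treat the section as a set of non-overlapping primitives; coordinates are from the bounding-box lower-left.
Web: 16 × 160, A = 2 560 mm², x = 8 mm, Ī = 54 613 mm⁴.
Top flange (beyond web): 79 × 8, A = 632 mm², x = 55.5 mm, Ī = 328 693 mm⁴.
Bottom flange (beyond web): 79 × 8, A = 632 mm², x = 55.5 mm, Ī = 328 693 mm⁴.
Centroid: x̄ = ΣA·x / ΣA = 23.701 mm.
Transfer each piece to the vertical centroidal axis using Ī + A·d² with d = x − 23.701:
  web: d = -15.701 mm → contributes +685 695 mm⁴
  top flange (beyond web): d = 31.799 mm → contributes +967 763 mm⁴
  bottom flange (beyond web): d = 31.799 mm → contributes +967 763 mm⁴
Total I = 2 621 220 mm⁴.

I_yy ≈ 2.62 × 10⁶ mm⁴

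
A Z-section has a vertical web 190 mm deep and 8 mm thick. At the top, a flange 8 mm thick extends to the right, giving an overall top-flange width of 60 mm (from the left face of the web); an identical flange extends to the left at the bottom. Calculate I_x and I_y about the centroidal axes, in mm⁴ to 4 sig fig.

Split into non-overlapping primitives; take the origin at the lower-left of the bounding box.
Web: 8 × 190, A = 1 520 mm², y = 95 mm, Ī = 4 572 667 mm⁴.
Top flange (beyond web): 52 × 8, A = 416 mm², y = 186 mm, Ī = 2218.67 mm⁴.
Bottom flange (beyond web): 52 × 8, A = 416 mm², y = 4 mm, Ī = 2218.67 mm⁴.
Centroid: ȳ = ΣA·y / ΣA = 95 mm.
Transfer each piece to the centroidal x-axis using Ī + A·d² with d = y − 95:
  web: d = 0 mm → contributes +4 572 667 mm⁴
  top flange (beyond web): d = 91 mm → contributes +3 447 115 mm⁴
  bottom flange (beyond web): d = -91 mm → contributes +3 447 115 mm⁴
Total I = 11 466 896 mm⁴.
For the y-axis: x̄ = 56 mm.
Repeating about the centroidal y-axis gives I_y = 944 384 mm⁴.

I_x ≈ 1.147 × 10⁷ mm⁴, I_y ≈ 9.444 × 10⁵ mm⁴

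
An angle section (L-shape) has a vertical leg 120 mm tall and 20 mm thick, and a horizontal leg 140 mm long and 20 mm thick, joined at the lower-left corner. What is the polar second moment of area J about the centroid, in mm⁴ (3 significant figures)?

Decompose the section into non-overlapping parts with the origin at the bottom-left of its bounding rectangle.
Vertical leg: 20 × 120, A = 2 400 mm², y = 60 mm, Ī = 2 880 000 mm⁴.
Horizontal leg (remainder): 120 × 20, A = 2 400 mm², y = 10 mm, Ī = 80 000 mm⁴.
Centroid: ȳ = ΣA·y / ΣA = 35 mm.
Transfer each piece to the centroidal x-axis using Ī + A·d² with d = y − 35:
  vertical leg: d = 25 mm → contributes +4 380 000 mm⁴
  horizontal leg (remainder): d = -25 mm → contributes +1 580 000 mm⁴
Total I = 5 960 000 mm⁴.
For the y-axis: x̄ = 45 mm.
Repeating about the centroidal y-axis gives I_y = 8 840 000 mm⁴.
Polar second moment: J = I_x + I_y = 14 800 000 mm⁴.

J ≈ 1.48 × 10⁷ mm⁴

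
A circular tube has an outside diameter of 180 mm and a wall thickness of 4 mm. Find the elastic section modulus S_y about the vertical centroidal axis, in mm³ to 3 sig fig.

Decompose the section into non-overlapping parts with the origin at the bottom-left of its bounding rectangle.
Outer circle: ⌀180, A = 25 447 mm², x = 90 mm, Ī = 51 529 974 mm⁴.
Bore (subtracted): ⌀172, A = 23 235 mm², x = 90 mm, Ī = 42 961 920 mm⁴.
By symmetry the centroid is at mid-width, x̄ = 90 mm.
All pieces are centred on the vertical centroidal axis, so I = ΣĪ (holes subtracted) = 8 568 053 mm⁴.
Extreme fibre distance c = 90 mm; S = I/c = 95 201 mm³.

S_y ≈ 9.52 × 10⁴ mm³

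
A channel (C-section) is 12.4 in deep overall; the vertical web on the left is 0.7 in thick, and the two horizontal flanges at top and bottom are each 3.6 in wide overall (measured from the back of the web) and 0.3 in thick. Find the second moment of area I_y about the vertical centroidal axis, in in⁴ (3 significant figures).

Split into non-overlapping primitives; take the origin at the lower-left of the bounding box.
Web: 0.7 × 12.4, A = 8.68 in², x = 0.35 in, Ī = 0.35443 in⁴.
Top flange (beyond web): 2.9 × 0.3, A = 0.87 in², x = 2.15 in, Ī = 0.60973 in⁴.
Bottom flange (beyond web): 2.9 × 0.3, A = 0.87 in², x = 2.15 in, Ī = 0.60973 in⁴.
Centroid: x̄ = ΣA·x / ΣA = 0.65058 in.
Transfer each piece to the vertical centroidal axis using Ī + A·d² with d = x − 0.65058:
  web: d = -0.30058 in → contributes +1.1386 in⁴
  top flange (beyond web): d = 1.4994 in → contributes +2.5657 in⁴
  bottom flange (beyond web): d = 1.4994 in → contributes +2.5657 in⁴
Total I = 6.2701 in⁴.

I_y ≈ 6.27 in⁴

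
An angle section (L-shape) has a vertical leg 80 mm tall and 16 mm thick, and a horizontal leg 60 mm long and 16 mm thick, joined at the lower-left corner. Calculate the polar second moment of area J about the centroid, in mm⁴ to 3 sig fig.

J ≈ 1.71 × 10⁶ mm⁴

Break the section into simple shapes (no overlaps), measuring from the bottom-left corner of the bounding box.
Vertical leg: 16 × 80, A = 1 280 mm², y = 40 mm, Ī = 682 667 mm⁴.
Horizontal leg (remainder): 44 × 16, A = 704 mm², y = 8 mm, Ī = 15 019 mm⁴.
Centroid: ȳ = ΣA·y / ΣA = 28.645 mm.
Transfer each piece to the centroidal x-axis using Ī + A·d² with d = y − 28.645:
  vertical leg: d = 11.355 mm → contributes +847 700 mm⁴
  horizontal leg (remainder): d = -20.645 mm → contributes +315 079 mm⁴
Total I = 1 162 780 mm⁴.
For the y-axis: x̄ = 18.645 mm.
Repeating about the centroidal y-axis gives I_y = 549 660 mm⁴.
Polar second moment: J = I_x + I_y = 1 712 439 mm⁴.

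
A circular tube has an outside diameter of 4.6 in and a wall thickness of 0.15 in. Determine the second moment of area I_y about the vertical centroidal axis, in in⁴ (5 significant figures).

I_y ≈ 5.1967 in⁴

Treat the section as a set of non-overlapping primitives; coordinates are from the bounding-box lower-left.
Outer circle: ⌀4.6, A = 16.61903 in², x = 2.3 in, Ī = 21.97866 in⁴.
Bore (subtracted): ⌀4.3, A = 14.52201 in², x = 2.3 in, Ī = 16.782 in⁴.
By symmetry the centroid is at mid-width, x̄ = 2.3 in.
All pieces are centred on the vertical centroidal axis, so I = ΣĪ (holes subtracted) = 5.196661 in⁴.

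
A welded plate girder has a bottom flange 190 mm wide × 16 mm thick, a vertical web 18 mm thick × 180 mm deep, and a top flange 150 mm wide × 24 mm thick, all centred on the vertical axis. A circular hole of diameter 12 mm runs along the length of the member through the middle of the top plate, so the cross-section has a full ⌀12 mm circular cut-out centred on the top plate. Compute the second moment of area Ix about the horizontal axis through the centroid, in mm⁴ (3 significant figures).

Ix ≈ 7.41 × 10⁷ mm⁴

Split into non-overlapping primitives; take the origin at the lower-left of the bounding box.
Bottom plate: 190 × 16, A = 3 040 mm², y = 8 mm, Ī = 64 853 mm⁴.
Web plate: 18 × 180, A = 3 240 mm², y = 106 mm, Ī = 8 748 000 mm⁴.
Top plate: 150 × 24, A = 3 600 mm², y = 208 mm, Ī = 172 800 mm⁴.
Hole (subtracted): ⌀12, A = 113.1 mm², y = 208 mm, Ī = 1017.9 mm⁴.
Centroid: ȳ = ΣA·y / ΣA = 111.91 mm.
Transfer each piece to the horizontal axis through the centroid using Ī + A·d² with d = y − 111.91:
  bottom plate: d = -103.91 mm → contributes +32 890 011 mm⁴
  web plate: d = -5.9122 mm → contributes +8 861 252 mm⁴
  top plate: d = 96.088 mm → contributes +33 411 102 mm⁴
  hole: d = 96.088 mm → contributes −1 045 230 mm⁴
Total I = 74 117 135 mm⁴.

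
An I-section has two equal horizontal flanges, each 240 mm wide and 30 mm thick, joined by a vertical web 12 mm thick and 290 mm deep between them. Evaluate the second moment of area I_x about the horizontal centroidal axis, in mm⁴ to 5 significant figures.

I_x ≈ 3.9411 × 10⁸ mm⁴

Decompose the section into non-overlapping parts with the origin at the bottom-left of its bounding rectangle.
Bottom flange: 240 × 30, A = 7 200 mm², y = 15 mm, Ī = 540 000 mm⁴.
Web: 12 × 290, A = 3 480 mm², y = 175 mm, Ī = 24 389 000 mm⁴.
Top flange: 240 × 30, A = 7 200 mm², y = 335 mm, Ī = 540 000 mm⁴.
By symmetry the centroid is at mid-height, ȳ = 175 mm.
Transfer each piece to the horizontal centroidal axis using Ī + A·d² with d = y − 175:
  bottom flange: d = -160 mm → contributes +184 860 000 mm⁴
  web: d = 0 mm → contributes +24 389 000 mm⁴
  top flange: d = 160 mm → contributes +184 860 000 mm⁴
Total I = 394 109 000 mm⁴.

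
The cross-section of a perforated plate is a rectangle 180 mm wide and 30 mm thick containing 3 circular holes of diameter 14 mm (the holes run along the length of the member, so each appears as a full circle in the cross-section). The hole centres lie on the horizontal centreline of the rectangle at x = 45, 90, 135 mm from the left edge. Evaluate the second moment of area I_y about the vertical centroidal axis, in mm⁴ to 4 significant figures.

I_y ≈ 1.395 × 10⁷ mm⁴

Break the section into simple shapes (no overlaps), measuring from the bottom-left corner of the bounding box.
Plate: 180 × 30, A = 5 400 mm², x = 90 mm, Ī = 14 580 000 mm⁴.
Hole 1 (subtracted): ⌀14, A = 153.938 mm², x = 45 mm, Ī = 1885.74 mm⁴.
Hole 2 (subtracted): ⌀14, A = 153.938 mm², x = 90 mm, Ī = 1885.74 mm⁴.
Hole 3 (subtracted): ⌀14, A = 153.938 mm², x = 135 mm, Ī = 1885.74 mm⁴.
By symmetry the centroid is at mid-width, x̄ = 90 mm.
Transfer each piece to the vertical centroidal axis using Ī + A·d² with d = x − 90:
  plate: d = 0 mm → contributes +14 580 000 mm⁴
  hole 1: d = -45 mm → contributes −313 610 mm⁴
  hole 2: d = 0 mm → contributes −1885.74 mm⁴
  hole 3: d = 45 mm → contributes −313 610 mm⁴
Total I = 13 950 894 mm⁴.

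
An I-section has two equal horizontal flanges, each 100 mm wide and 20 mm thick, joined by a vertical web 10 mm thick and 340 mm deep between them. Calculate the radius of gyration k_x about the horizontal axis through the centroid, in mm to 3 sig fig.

Treat the section as a set of non-overlapping primitives; coordinates are from the bounding-box lower-left.
Bottom flange: 100 × 20, A = 2 000 mm², y = 10 mm, Ī = 66 667 mm⁴.
Web: 10 × 340, A = 3 400 mm², y = 190 mm, Ī = 32 753 333 mm⁴.
Top flange: 100 × 20, A = 2 000 mm², y = 370 mm, Ī = 66 667 mm⁴.
By symmetry the centroid is at mid-height, ȳ = 190 mm.
Transfer each piece to the horizontal axis through the centroid using Ī + A·d² with d = y − 190:
  bottom flange: d = -180 mm → contributes +64 866 667 mm⁴
  web: d = 0 mm → contributes +32 753 333 mm⁴
  top flange: d = 180 mm → contributes +64 866 667 mm⁴
Total I = 162 486 667 mm⁴.
Radius of gyration: k = √(I/A) = √(162 486 667 / 7 400) = 148.18 mm.

k_x ≈ 148 mm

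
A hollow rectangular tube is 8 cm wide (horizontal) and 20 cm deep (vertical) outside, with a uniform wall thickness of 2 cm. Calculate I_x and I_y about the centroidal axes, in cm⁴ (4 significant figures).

I_x ≈ 3968 cm⁴, I_y ≈ 768.0 cm⁴

Break the section into simple shapes (no overlaps), measuring from the bottom-left corner of the bounding box.
Outer rectangle: 8 × 20, A = 160 cm², y = 10 cm, Ī = 5333.33 cm⁴.
Inner void (subtracted): 4 × 16, A = 64 cm², y = 10 cm, Ī = 1365.33 cm⁴.
By symmetry the centroid is at mid-height, ȳ = 10 cm.
All pieces are centred on the centroidal x-axis, so I = ΣĪ (holes subtracted) = 3 968 cm⁴.
Repeating about the centroidal y-axis gives I_y = 768 cm⁴.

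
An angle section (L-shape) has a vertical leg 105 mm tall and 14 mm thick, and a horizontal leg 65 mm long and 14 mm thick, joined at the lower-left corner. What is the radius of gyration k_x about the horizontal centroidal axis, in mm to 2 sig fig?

Break the section into simple shapes (no overlaps), measuring from the bottom-left corner of the bounding box.
Vertical leg: 14 × 105, A = 1 470 mm², y = 52.5 mm, Ī = 1 350 563 mm⁴.
Horizontal leg (remainder): 51 × 14, A = 714 mm², y = 7 mm, Ī = 11 662 mm⁴.
Centroid: ȳ = ΣA·y / ΣA = 37.63 mm.
Transfer each piece to the horizontal centroidal axis using Ī + A·d² with d = y − 37.63:
  vertical leg: d = 14.88 mm → contributes +1 675 823 mm⁴
  horizontal leg (remainder): d = -30.63 mm → contributes +681 316 mm⁴
Total I = 2 357 139 mm⁴.
Radius of gyration: k = √(I/A) = √(2 357 139 / 2 184) = 32.85 mm.

k_x ≈ 33 mm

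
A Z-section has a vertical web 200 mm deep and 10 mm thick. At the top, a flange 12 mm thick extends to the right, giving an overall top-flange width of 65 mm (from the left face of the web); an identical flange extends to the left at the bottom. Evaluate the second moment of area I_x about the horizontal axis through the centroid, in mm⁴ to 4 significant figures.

I_x ≈ 1.835 × 10⁷ mm⁴

Break the section into simple shapes (no overlaps), measuring from the bottom-left corner of the bounding box.
Web: 10 × 200, A = 2 000 mm², y = 100 mm, Ī = 6 666 667 mm⁴.
Top flange (beyond web): 55 × 12, A = 660 mm², y = 194 mm, Ī = 7 920 mm⁴.
Bottom flange (beyond web): 55 × 12, A = 660 mm², y = 6 mm, Ī = 7 920 mm⁴.
Centroid: ȳ = ΣA·y / ΣA = 100 mm.
Transfer each piece to the horizontal axis through the centroid using Ī + A·d² with d = y − 100:
  web: d = 0 mm → contributes +6 666 667 mm⁴
  top flange (beyond web): d = 94 mm → contributes +5 839 680 mm⁴
  bottom flange (beyond web): d = -94 mm → contributes +5 839 680 mm⁴
Total I = 18 346 027 mm⁴.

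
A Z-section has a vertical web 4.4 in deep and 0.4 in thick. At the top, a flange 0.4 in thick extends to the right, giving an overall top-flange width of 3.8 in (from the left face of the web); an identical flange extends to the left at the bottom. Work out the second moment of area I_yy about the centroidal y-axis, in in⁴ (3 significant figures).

I_yy ≈ 12.5 in⁴

Treat the section as a set of non-overlapping primitives; coordinates are from the bounding-box lower-left.
Web: 0.4 × 4.4, A = 1.76 in², x = 3.6 in, Ī = 0.023467 in⁴.
Top flange (beyond web): 3.4 × 0.4, A = 1.36 in², x = 5.5 in, Ī = 1.3101 in⁴.
Bottom flange (beyond web): 3.4 × 0.4, A = 1.36 in², x = 1.7 in, Ī = 1.3101 in⁴.
Centroid: x̄ = ΣA·x / ΣA = 3.6 in.
Transfer each piece to the centroidal y-axis using Ī + A·d² with d = x − 3.6:
  web: d = 0 in → contributes +0.023467 in⁴
  top flange (beyond web): d = 1.9 in → contributes +6.2197 in⁴
  bottom flange (beyond web): d = -1.9 in → contributes +6.2197 in⁴
Total I = 12.463 in⁴.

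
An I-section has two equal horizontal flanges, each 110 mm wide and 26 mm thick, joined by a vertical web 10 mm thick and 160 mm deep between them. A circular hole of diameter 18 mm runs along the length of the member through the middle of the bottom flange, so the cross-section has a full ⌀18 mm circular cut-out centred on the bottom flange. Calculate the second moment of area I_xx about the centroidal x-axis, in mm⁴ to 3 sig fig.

Treat the section as a set of non-overlapping primitives; coordinates are from the bounding-box lower-left.
Bottom flange: 110 × 26, A = 2 860 mm², y = 13 mm, Ī = 161 113 mm⁴.
Web: 10 × 160, A = 1 600 mm², y = 106 mm, Ī = 3 413 333 mm⁴.
Top flange: 110 × 26, A = 2 860 mm², y = 199 mm, Ī = 161 113 mm⁴.
Hole (subtracted): ⌀18, A = 254.47 mm², y = 13 mm, Ī = 5 153 mm⁴.
Centroid: ȳ = ΣA·y / ΣA = 109.35 mm.
Transfer each piece to the centroidal x-axis using Ī + A·d² with d = y − 109.35:
  bottom flange: d = -96.349 mm → contributes +26 711 111 mm⁴
  web: d = -3.3494 mm → contributes +3 431 283 mm⁴
  top flange: d = 89.651 mm → contributes +23 147 568 mm⁴
  hole: d = -96.349 mm → contributes −2 367 444 mm⁴
Total I = 50 922 518 mm⁴.

I_xx ≈ 5.09 × 10⁷ mm⁴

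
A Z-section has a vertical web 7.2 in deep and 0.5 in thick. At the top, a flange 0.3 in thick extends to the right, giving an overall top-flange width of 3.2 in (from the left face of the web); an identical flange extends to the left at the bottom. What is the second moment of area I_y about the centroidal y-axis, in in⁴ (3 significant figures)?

Break the section into simple shapes (no overlaps), measuring from the bottom-left corner of the bounding box.
Web: 0.5 × 7.2, A = 3.6 in², x = 2.95 in, Ī = 0.075 in⁴.
Top flange (beyond web): 2.7 × 0.3, A = 0.81 in², x = 4.55 in, Ī = 0.49208 in⁴.
Bottom flange (beyond web): 2.7 × 0.3, A = 0.81 in², x = 1.35 in, Ī = 0.49208 in⁴.
Centroid: x̄ = ΣA·x / ΣA = 2.95 in.
Transfer each piece to the centroidal y-axis using Ī + A·d² with d = x − 2.95:
  web: d = 0 in → contributes +0.075 in⁴
  top flange (beyond web): d = 1.6 in → contributes +2.5657 in⁴
  bottom flange (beyond web): d = -1.6 in → contributes +2.5657 in⁴
Total I = 5.2064 in⁴.

I_y ≈ 5.21 in⁴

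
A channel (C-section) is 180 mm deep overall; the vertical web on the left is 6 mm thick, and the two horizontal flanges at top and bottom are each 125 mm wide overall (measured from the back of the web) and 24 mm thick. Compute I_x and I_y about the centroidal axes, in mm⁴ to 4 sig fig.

Split into non-overlapping primitives; take the origin at the lower-left of the bounding box.
Web: 6 × 180, A = 1 080 mm², y = 90 mm, Ī = 2 916 000 mm⁴.
Top flange (beyond web): 119 × 24, A = 2 856 mm², y = 168 mm, Ī = 137 088 mm⁴.
Bottom flange (beyond web): 119 × 24, A = 2 856 mm², y = 12 mm, Ī = 137 088 mm⁴.
By symmetry the centroid is at mid-height, ȳ = 90 mm.
Transfer each piece to the centroidal x-axis using Ī + A·d² with d = y − 90:
  web: d = 0 mm → contributes +2 916 000 mm⁴
  top flange (beyond web): d = 78 mm → contributes +17 512 992 mm⁴
  bottom flange (beyond web): d = -78 mm → contributes +17 512 992 mm⁴
Total I = 37 941 984 mm⁴.
For the y-axis: x̄ = 55.5618 mm.
Repeating about the centroidal y-axis gives I_y = 10 291 800 mm⁴.

I_x ≈ 3.794 × 10⁷ mm⁴, I_y ≈ 1.029 × 10⁷ mm⁴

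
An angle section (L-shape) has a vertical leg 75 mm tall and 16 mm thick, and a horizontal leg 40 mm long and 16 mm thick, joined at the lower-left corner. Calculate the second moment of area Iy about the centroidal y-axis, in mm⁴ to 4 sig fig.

Split into non-overlapping primitives; take the origin at the lower-left of the bounding box.
Vertical leg: 16 × 75, A = 1 200 mm², x = 8 mm, Ī = 25 600 mm⁴.
Horizontal leg (remainder): 24 × 16, A = 384 mm², x = 28 mm, Ī = 18 432 mm⁴.
Centroid: x̄ = ΣA·x / ΣA = 12.8485 mm.
Transfer each piece to the centroidal y-axis using Ī + A·d² with d = x − 12.8485:
  vertical leg: d = -4.84848 mm → contributes +53809.4 mm⁴
  horizontal leg (remainder): d = 15.1515 mm → contributes +106 586 mm⁴
Total I = 160 396 mm⁴.

Iy ≈ 1.604 × 10⁵ mm⁴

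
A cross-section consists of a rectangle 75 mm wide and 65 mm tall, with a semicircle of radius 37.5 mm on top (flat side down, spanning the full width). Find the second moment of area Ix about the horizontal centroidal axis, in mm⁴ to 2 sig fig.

Ix ≈ 5.5 × 10⁶ mm⁴

Split into non-overlapping primitives; take the origin at the lower-left of the bounding box.
Rectangular body: 75 × 65, A = 4 875 mm², y = 32.5 mm, Ī = 1 716 406 mm⁴.
Semicircular cap: semicircle r = 37.5, A = 2 209 mm², y = 80.92 mm, Ī = 217 049 mm⁴.
Centroid: ȳ = ΣA·y / ΣA = 47.6 mm.
Transfer each piece to the horizontal centroidal axis using Ī + A·d² with d = y − 47.6:
  rectangular body: d = -15.1 mm → contributes +2 827 522 mm⁴
  semicircular cap: d = 33.32 mm → contributes +2 669 224 mm⁴
Total I = 5 496 747 mm⁴.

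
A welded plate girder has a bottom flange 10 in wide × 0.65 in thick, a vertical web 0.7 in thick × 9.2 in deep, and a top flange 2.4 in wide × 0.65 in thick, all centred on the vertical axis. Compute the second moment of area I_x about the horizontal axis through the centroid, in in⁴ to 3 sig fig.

Split into non-overlapping primitives; take the origin at the lower-left of the bounding box.
Bottom plate: 10 × 0.65, A = 6.5 in², y = 0.325 in, Ī = 0.22885 in⁴.
Web plate: 0.7 × 9.2, A = 6.44 in², y = 5.25 in, Ī = 45.423 in⁴.
Top plate: 2.4 × 0.65, A = 1.56 in², y = 10.175 in, Ī = 0.054925 in⁴.
Centroid: ȳ = ΣA·y / ΣA = 3.5721 in.
Transfer each piece to the horizontal axis through the centroid using Ī + A·d² with d = y − 3.5721:
  bottom plate: d = -3.2471 in → contributes +68.763 in⁴
  web plate: d = 1.6779 in → contributes +63.554 in⁴
  top plate: d = 6.6029 in → contributes +68.068 in⁴
Total I = 200.39 in⁴.

I_x ≈ 200 in⁴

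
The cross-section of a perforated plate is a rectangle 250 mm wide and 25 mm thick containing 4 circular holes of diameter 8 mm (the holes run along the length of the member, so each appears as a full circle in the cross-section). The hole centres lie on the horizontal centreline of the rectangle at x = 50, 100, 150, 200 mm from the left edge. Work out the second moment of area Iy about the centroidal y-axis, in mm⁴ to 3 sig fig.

Iy ≈ 3.19 × 10⁷ mm⁴

Break the section into simple shapes (no overlaps), measuring from the bottom-left corner of the bounding box.
Plate: 250 × 25, A = 6 250 mm², x = 125 mm, Ī = 32 552 083 mm⁴.
Hole 1 (subtracted): ⌀8, A = 50.265 mm², x = 50 mm, Ī = 201.06 mm⁴.
Hole 2 (subtracted): ⌀8, A = 50.265 mm², x = 100 mm, Ī = 201.06 mm⁴.
Hole 3 (subtracted): ⌀8, A = 50.265 mm², x = 150 mm, Ī = 201.06 mm⁴.
Hole 4 (subtracted): ⌀8, A = 50.265 mm², x = 200 mm, Ī = 201.06 mm⁴.
By symmetry the centroid is at mid-width, x̄ = 125 mm.
Transfer each piece to the centroidal y-axis using Ī + A·d² with d = x − 125:
  plate: d = 0 mm → contributes +32 552 083 mm⁴
  hole 1: d = -75 mm → contributes −282 944 mm⁴
  hole 2: d = -25 mm → contributes −31 617 mm⁴
  hole 3: d = 25 mm → contributes −31 617 mm⁴
  hole 4: d = 75 mm → contributes −282 944 mm⁴
Total I = 31 922 961 mm⁴.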